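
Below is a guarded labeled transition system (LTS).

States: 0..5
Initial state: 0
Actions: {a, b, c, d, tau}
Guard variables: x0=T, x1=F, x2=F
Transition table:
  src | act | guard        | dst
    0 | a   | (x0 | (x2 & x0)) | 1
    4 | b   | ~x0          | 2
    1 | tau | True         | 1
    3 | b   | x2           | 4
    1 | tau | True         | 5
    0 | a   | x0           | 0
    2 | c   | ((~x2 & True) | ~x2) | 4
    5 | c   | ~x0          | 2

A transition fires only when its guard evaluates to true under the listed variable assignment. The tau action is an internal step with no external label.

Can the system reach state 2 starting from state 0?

Answer: UNREACHABLE

Analysis:
After dropping false guards: 5 live edges.
Layer 0: {0}
Layer 1: {1}  now seen {0,1}
Layer 2: {5}  now seen {0,1,5}
Reach set: {0,1,5}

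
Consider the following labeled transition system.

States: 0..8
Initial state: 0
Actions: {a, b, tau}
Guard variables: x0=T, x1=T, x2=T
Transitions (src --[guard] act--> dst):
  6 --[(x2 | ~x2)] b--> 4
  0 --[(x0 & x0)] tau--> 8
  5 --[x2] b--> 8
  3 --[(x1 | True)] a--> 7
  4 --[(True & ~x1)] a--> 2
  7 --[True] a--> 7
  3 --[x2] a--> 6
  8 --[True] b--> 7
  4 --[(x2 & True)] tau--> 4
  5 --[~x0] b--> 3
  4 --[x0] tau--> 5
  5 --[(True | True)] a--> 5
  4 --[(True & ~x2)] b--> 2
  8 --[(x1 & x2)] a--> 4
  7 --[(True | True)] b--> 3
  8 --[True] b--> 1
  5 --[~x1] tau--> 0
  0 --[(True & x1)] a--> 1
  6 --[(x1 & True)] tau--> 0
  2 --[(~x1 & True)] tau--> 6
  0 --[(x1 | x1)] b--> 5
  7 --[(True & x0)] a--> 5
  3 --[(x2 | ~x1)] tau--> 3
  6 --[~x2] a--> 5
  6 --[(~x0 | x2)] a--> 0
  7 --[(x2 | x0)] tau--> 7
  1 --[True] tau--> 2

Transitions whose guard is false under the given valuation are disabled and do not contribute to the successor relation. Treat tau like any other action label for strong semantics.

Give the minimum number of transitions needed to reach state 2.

Answer: 2

Trace:
Breadth-first toward 2:
  L0 = {0}
  L1 = {1,5,8}
  L2 = {2,4,7}
first hit 2 at d=2 via a·tau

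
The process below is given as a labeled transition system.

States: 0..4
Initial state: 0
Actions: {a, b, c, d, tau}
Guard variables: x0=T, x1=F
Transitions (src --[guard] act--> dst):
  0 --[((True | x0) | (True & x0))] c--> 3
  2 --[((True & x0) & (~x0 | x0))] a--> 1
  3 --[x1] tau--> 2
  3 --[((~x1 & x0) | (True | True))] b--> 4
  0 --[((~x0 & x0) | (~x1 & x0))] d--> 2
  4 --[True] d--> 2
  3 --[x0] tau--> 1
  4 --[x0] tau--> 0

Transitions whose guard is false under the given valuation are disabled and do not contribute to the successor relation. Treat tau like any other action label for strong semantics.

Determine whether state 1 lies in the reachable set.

Answer: REACHABLE

Trace:
Guard filter leaves 7 enabled edge(s).
L0 = {0}
L1 = {2,3}  total {0,2,3}
L2 = {1,4}  total {0,1,2,3,4}
Reach set: {0,1,2,3,4}
trace reaching 1: c·tau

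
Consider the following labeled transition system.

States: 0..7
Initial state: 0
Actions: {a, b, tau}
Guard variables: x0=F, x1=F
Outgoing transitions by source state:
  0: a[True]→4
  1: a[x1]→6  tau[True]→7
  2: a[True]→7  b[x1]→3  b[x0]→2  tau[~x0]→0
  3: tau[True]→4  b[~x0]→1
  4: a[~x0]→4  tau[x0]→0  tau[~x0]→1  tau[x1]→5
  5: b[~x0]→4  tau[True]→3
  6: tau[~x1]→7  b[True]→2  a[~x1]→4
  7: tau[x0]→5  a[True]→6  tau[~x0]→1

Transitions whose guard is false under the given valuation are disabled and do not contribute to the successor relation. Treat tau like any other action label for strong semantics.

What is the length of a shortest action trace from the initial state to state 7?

BFS to 7:
  depth 0: {0}
  depth 1: {4}
  depth 2: {1}
  depth 3: {7}
first hit 7 at d=3 via a·tau·tau

Answer: 3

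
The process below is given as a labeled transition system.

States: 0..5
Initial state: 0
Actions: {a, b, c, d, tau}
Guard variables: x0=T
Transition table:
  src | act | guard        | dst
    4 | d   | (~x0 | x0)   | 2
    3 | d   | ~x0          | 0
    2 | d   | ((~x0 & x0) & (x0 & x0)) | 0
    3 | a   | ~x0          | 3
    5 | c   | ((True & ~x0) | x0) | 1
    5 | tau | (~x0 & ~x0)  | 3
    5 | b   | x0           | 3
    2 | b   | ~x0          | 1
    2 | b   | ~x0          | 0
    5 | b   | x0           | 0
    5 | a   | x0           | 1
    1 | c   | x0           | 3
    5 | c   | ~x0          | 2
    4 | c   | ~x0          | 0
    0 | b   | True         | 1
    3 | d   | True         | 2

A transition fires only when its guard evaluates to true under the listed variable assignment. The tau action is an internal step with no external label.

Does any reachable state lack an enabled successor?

Reachable = {0,1,2,3}
  0: b→1  [deg 1]
  1: c→3  [deg 1]
  2: ∅  [deadlock]
  3: d→2  [deg 1]
witness 2: b·c·d

Answer: DEADLOCK at state 2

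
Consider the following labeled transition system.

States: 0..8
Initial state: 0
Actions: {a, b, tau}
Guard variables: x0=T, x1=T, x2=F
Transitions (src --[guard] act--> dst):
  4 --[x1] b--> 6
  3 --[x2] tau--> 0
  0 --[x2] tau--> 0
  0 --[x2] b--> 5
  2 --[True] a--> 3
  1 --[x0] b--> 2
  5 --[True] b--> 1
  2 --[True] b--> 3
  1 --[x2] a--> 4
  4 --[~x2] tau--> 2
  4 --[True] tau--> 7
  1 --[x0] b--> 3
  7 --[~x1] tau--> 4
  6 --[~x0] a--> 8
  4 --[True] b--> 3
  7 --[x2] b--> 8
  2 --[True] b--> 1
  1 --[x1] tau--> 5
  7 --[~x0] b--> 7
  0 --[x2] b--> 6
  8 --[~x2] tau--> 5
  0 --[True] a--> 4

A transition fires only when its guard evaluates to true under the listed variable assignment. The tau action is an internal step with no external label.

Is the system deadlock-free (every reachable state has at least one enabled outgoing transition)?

Answer: DEADLOCK at state 3

Analysis:
R = {0,1,2,3,4,5,6,7}
  0: a→4  [1 exit(s)]
  1: b→2  b→3  tau→5  [3 exit(s)]
  2: a→3  b→1  b→3  [3 exit(s)]
  3: ∅  [STUCK]
  4: b→3  b→6  tau→2  tau→7  [4 exit(s)]
  5: b→1  [1 exit(s)]
  6: ∅  [STUCK]
  7: ∅  [STUCK]
witness 3: a·b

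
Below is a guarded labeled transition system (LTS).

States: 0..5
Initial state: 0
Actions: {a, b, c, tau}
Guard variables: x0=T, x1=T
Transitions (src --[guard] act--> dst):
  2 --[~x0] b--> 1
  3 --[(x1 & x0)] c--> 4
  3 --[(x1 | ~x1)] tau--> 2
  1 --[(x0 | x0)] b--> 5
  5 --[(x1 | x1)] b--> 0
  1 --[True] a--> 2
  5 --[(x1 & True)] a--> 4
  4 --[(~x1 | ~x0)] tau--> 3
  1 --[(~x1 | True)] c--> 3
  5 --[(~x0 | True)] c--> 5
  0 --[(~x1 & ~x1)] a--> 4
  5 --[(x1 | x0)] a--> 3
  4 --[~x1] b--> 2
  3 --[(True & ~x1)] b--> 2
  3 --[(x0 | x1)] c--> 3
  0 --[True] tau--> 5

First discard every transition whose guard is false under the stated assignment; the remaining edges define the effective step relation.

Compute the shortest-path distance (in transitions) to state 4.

Answer: 2

Working:
BFS to 4:
  Layer 0: {0}
  Layer 1: {5}
  Layer 2: {3,4}
depth(4)=2, e.g. tau·a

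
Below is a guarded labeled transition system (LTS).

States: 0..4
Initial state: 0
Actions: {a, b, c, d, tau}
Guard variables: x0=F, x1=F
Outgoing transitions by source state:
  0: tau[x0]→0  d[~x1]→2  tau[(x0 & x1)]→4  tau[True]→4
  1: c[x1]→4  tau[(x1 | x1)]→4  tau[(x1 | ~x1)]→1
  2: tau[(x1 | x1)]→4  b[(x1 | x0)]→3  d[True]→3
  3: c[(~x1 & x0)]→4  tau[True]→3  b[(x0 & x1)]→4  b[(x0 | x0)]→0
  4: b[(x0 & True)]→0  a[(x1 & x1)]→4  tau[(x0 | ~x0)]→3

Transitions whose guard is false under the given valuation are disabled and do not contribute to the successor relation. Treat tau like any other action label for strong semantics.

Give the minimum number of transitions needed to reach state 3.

Answer: 2

Working:
BFS to 3:
  L0 = {0}
  L1 = {2,4}
  L2 = {3}
3 enters at depth 2; path d·d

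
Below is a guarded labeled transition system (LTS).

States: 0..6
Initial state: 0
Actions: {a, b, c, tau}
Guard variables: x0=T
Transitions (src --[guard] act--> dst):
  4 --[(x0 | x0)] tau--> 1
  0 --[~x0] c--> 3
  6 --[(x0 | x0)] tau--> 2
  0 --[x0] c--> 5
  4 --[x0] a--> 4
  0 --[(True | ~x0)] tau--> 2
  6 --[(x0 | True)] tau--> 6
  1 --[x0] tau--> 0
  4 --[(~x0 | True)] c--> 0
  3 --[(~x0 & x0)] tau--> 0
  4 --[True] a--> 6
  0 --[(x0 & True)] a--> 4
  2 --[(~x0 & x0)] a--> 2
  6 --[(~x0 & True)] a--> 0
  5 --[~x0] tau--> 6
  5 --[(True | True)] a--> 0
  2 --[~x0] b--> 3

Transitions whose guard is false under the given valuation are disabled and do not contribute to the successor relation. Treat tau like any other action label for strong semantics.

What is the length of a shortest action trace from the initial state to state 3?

BFS to 3:
  depth 0: {0}
  depth 1: {2,4,5}
  depth 2: {1,6}
3 never appears.

Answer: UNREACHABLE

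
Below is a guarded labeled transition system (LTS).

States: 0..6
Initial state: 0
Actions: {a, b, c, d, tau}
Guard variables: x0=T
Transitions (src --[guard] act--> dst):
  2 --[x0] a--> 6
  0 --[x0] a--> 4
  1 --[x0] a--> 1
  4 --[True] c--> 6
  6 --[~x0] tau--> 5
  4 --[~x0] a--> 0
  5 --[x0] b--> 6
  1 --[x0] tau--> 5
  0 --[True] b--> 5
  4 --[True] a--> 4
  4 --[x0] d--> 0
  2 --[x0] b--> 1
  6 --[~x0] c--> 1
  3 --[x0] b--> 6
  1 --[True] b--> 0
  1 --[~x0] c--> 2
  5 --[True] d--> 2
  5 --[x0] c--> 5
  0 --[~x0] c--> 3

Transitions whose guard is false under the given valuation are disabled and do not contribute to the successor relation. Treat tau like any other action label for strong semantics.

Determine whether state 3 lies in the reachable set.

Guard filter leaves 14 enabled edge(s).
L0 = {0}
L1 = {4,5}  total {0,4,5}
L2 = {2,6}  total {0,2,4,5,6}
L3 = {1}  total {0,1,2,4,5,6}
Reachable = {0,1,2,4,5,6}

Answer: UNREACHABLE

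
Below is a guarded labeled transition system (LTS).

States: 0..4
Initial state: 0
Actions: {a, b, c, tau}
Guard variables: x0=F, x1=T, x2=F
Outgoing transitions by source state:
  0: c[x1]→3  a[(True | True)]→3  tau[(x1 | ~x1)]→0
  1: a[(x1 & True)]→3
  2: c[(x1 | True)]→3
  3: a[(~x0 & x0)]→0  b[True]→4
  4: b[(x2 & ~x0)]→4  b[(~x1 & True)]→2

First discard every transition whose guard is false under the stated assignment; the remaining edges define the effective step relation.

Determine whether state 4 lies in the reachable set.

Guard filter leaves 6 enabled edge(s).
Layer 0: {0}
Layer 1: {3}  total {0,3}
Layer 2: {4}  total {0,3,4}
Reachable = {0,3,4}
trace reaching 4: c·b

Answer: REACHABLE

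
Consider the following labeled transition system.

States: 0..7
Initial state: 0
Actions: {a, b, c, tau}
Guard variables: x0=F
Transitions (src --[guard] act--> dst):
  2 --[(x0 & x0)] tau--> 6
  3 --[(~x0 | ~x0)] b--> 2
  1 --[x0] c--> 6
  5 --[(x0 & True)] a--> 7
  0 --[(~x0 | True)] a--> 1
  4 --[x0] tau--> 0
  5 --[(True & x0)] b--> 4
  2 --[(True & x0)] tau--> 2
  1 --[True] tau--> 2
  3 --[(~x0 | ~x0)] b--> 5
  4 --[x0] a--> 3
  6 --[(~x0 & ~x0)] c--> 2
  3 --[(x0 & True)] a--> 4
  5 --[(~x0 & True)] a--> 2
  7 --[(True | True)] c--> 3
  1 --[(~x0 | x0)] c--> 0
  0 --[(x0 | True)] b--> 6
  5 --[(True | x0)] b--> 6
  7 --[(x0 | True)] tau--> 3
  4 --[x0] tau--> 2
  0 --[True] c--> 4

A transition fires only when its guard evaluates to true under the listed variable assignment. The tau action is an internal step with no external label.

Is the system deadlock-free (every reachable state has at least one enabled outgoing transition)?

R = {0,1,2,4,6}
  0: a→1  b→6  c→4  [3 out]
  1: c→0  tau→2  [2 out]
  2: ∅  [STUCK]
  4: ∅  [STUCK]
  6: c→2  [1 out]
Path to 2: a·tau

Answer: DEADLOCK at state 2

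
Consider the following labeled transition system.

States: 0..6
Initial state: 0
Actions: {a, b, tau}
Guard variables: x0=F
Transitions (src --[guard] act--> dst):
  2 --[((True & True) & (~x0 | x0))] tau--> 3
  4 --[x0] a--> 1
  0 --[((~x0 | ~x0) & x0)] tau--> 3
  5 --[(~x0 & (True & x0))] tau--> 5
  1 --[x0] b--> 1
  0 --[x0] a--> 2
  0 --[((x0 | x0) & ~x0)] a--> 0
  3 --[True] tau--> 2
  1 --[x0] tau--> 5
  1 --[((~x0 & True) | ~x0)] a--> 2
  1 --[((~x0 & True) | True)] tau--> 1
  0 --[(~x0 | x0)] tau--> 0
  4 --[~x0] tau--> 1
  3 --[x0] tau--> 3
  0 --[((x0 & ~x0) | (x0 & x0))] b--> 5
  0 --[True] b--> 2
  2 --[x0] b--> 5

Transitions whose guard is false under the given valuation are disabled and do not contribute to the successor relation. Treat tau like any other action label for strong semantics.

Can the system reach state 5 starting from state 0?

Guard filter leaves 7 enabled edge(s).
L0 = {0}
L1 = {2}  total {0,2}
L2 = {3}  total {0,2,3}
Reachable = {0,2,3}

Answer: UNREACHABLE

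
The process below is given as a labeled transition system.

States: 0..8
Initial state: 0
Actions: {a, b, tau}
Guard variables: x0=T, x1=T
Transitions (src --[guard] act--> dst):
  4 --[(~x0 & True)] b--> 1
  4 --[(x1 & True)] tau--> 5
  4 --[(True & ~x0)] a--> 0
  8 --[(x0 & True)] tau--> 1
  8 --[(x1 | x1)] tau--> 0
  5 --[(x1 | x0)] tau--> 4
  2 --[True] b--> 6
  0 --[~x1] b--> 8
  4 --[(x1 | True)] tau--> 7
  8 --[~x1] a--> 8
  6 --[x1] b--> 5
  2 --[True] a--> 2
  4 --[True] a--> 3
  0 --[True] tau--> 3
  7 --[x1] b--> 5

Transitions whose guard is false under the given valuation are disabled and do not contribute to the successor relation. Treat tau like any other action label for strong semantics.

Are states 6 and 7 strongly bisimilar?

Answer: BISIMILAR

Analysis:
Compute ~ classes (split until stable):
  round 0: {{0,1,2,3,4,5,6,7,8}}
  round 1: {{0,5,8},{1,3},{2},{4},{6,7}}
  round 2: {{0},{1,3},{2},{4},{5},{6,7},{8}}
7 equivalence class(es) (converged in 3)
[6]={6,7}  [7]={6,7}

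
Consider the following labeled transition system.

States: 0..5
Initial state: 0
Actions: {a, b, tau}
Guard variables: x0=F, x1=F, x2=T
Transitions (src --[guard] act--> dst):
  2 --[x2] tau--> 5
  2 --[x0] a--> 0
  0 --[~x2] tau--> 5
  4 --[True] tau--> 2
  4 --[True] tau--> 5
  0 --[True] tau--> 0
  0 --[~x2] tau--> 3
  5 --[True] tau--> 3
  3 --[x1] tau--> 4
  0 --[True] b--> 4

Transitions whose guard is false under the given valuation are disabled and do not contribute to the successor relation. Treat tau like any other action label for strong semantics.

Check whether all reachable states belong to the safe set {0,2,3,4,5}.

Inv-set: {0,2,3,4,5}
Reachable = {0,2,3,4,5}
  0: safe
  2: safe
  3: safe
  4: safe
  5: safe

Answer: INVARIANT HOLDS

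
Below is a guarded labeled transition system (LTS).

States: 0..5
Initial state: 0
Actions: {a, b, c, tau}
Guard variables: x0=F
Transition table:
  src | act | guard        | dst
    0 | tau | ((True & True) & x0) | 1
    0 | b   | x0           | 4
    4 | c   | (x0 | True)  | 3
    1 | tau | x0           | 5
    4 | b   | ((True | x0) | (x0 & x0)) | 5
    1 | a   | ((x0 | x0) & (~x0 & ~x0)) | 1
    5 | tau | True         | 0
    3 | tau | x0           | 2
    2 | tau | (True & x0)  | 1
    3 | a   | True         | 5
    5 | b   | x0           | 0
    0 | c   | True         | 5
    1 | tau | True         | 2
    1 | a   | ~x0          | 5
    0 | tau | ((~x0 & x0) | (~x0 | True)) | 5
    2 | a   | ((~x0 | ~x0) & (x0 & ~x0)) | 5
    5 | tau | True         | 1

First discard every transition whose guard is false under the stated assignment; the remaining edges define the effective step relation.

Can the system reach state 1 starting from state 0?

9 transition(s) survive guard evaluation.
Layer 0: {0}
Layer 1: {5}  total {0,5}
Layer 2: {1}  total {0,1,5}
Layer 3: {2}  total {0,1,2,5}
Reach set: {0,1,2,5}
witness 1: c·tau

Answer: REACHABLE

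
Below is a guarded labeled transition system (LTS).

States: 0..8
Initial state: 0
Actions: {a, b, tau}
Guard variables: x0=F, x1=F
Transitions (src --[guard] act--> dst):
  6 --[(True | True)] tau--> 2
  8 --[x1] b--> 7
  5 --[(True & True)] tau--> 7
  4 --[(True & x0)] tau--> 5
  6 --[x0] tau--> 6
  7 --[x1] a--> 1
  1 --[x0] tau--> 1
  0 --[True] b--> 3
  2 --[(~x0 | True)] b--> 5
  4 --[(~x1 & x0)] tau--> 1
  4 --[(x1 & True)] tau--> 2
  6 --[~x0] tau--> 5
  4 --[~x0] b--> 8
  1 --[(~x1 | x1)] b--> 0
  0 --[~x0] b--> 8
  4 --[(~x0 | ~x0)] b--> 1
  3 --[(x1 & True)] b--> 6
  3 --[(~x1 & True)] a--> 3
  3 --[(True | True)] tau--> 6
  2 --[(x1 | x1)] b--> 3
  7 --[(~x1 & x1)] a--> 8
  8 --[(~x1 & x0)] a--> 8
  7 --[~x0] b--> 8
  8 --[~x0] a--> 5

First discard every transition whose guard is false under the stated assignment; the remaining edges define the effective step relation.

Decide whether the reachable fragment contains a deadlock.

Answer: DEADLOCK-FREE

Working:
Reachable = {0,2,3,5,6,7,8}
  0: b→3  b→8  [2 exit(s)]
  2: b→5  [1 exit(s)]
  3: a→3  tau→6  [2 exit(s)]
  5: tau→7  [1 exit(s)]
  6: tau→2  tau→5  [2 exit(s)]
  7: b→8  [1 exit(s)]
  8: a→5  [1 exit(s)]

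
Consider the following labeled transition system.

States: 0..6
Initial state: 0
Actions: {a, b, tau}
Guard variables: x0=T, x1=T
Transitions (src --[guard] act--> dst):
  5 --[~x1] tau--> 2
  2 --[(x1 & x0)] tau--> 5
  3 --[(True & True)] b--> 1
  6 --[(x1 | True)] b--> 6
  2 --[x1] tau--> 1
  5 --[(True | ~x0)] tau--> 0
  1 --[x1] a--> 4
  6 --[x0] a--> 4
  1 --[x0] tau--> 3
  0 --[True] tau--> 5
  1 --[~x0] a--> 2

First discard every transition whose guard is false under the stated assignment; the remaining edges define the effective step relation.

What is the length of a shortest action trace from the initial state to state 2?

Answer: UNREACHABLE

Trace:
BFS to 2:
  depth 0: {0}
  depth 1: {5}
2 never appears.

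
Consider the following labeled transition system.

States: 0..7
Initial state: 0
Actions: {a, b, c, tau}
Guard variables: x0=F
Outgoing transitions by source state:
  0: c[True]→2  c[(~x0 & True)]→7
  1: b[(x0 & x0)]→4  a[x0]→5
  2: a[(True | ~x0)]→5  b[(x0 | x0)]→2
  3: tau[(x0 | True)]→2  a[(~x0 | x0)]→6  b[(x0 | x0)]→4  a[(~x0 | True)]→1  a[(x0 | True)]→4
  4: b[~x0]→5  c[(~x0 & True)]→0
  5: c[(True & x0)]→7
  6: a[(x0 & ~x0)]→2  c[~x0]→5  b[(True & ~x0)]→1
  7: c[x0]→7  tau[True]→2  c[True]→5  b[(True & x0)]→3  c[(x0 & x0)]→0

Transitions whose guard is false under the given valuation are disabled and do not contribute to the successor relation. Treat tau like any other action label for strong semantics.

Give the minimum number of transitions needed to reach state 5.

Answer: 2

Trace:
Breadth-first toward 5:
  Layer 0: {0}
  Layer 1: {2,7}
  Layer 2: {5}
first hit 5 at d=2 via c·a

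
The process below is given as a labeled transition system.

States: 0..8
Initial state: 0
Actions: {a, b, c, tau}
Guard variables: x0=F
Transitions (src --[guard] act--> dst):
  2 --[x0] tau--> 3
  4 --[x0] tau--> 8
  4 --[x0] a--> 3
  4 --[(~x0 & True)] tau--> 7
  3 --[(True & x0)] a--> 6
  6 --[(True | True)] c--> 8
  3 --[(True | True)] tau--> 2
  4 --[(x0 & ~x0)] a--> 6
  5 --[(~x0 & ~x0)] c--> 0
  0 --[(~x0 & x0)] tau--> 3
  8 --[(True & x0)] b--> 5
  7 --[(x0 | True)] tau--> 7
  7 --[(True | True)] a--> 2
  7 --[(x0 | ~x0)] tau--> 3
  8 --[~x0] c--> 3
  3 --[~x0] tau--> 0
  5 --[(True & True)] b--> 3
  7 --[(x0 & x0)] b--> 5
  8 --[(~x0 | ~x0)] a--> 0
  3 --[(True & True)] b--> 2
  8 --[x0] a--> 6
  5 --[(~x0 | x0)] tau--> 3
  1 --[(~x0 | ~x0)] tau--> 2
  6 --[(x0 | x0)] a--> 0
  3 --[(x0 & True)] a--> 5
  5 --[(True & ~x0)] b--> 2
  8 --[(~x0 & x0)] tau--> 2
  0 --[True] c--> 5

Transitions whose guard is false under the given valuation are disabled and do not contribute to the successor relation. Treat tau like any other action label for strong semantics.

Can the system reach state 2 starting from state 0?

16 transition(s) survive guard evaluation.
Layer 0: {0}
Layer 1: {5}  cumulative {0,5}
Layer 2: {2,3}  cumulative {0,2,3,5}
Reach set: {0,2,3,5}
Path to 2: c·b

Answer: REACHABLE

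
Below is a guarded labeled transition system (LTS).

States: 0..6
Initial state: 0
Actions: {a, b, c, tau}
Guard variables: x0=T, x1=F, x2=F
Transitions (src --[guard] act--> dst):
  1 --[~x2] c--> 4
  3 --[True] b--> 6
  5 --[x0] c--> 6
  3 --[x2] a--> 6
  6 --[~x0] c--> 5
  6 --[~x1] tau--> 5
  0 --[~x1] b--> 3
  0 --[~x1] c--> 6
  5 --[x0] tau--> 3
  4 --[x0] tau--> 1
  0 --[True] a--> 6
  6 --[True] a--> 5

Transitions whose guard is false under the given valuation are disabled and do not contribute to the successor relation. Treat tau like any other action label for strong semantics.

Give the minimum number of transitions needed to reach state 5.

Answer: 2

Working:
Layered search for 5:
  L0 = {0}
  L1 = {3,6}
  L2 = {5}
5 enters at depth 2; path a·a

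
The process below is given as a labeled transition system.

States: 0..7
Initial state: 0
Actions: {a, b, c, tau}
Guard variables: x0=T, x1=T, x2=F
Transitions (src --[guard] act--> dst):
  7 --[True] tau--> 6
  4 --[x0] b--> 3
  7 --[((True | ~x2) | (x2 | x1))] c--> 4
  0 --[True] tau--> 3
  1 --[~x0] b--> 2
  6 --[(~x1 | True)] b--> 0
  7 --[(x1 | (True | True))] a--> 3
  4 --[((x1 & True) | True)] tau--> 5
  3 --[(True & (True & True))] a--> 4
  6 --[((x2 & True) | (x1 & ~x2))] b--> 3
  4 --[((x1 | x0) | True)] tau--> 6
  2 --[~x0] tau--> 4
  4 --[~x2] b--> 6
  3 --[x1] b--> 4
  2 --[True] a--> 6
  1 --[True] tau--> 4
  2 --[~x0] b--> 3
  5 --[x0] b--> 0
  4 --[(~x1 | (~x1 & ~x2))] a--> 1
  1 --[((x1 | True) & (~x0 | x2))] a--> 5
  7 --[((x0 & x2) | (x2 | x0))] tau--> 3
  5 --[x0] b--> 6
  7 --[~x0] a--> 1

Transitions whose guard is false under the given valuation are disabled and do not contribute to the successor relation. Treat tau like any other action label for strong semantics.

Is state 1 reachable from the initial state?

After dropping false guards: 17 live edges.
depth 0: {0}
depth 1: {3}  total {0,3}
depth 2: {4}  total {0,3,4}
depth 3: {5,6}  total {0,3,4,5,6}
Reachable = {0,3,4,5,6}

Answer: UNREACHABLE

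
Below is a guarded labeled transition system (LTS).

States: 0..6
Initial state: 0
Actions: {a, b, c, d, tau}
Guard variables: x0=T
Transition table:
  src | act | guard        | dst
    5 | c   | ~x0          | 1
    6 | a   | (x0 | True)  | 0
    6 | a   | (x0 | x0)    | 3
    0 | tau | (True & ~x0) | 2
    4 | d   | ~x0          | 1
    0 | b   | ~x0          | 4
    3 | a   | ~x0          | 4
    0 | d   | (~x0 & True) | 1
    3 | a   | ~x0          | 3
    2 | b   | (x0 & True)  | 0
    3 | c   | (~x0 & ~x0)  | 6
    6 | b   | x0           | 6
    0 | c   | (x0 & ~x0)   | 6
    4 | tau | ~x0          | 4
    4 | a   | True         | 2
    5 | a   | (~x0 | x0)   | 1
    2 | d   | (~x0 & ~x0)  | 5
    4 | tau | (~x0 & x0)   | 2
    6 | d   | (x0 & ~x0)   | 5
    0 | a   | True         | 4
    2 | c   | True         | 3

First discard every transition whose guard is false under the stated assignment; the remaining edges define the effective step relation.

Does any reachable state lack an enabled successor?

Reach set: {0,2,3,4}
  0: a→4  [deg 1]
  2: b→0  c→3  [deg 2]
  3: ∅  [STUCK]
  4: a→2  [deg 1]
witness 3: a·a·c

Answer: DEADLOCK at state 3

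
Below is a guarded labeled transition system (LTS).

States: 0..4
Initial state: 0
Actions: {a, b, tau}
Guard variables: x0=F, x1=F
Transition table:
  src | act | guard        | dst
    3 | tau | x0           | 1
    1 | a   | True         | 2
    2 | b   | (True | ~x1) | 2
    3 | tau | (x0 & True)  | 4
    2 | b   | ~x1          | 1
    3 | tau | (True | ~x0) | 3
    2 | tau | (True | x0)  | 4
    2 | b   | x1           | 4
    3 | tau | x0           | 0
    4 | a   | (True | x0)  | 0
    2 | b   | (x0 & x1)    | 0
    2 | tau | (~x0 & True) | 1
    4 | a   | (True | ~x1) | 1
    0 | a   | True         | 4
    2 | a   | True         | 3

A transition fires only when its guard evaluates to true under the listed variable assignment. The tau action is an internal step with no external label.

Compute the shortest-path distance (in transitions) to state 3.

Layered search for 3:
  depth 0: {0}
  depth 1: {4}
  depth 2: {1}
  depth 3: {2}
  depth 4: {3}
3 enters at depth 4; path a·a·a·a

Answer: 4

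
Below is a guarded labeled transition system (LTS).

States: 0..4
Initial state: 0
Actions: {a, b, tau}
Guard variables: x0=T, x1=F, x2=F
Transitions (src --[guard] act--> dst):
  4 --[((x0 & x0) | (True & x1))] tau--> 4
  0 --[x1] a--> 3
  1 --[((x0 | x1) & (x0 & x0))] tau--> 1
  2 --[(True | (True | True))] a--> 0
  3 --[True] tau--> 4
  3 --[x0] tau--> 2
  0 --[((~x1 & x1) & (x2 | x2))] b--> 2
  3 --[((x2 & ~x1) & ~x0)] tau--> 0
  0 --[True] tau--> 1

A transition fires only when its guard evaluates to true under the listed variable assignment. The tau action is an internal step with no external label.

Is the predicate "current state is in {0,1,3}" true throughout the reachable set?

Answer: INVARIANT HOLDS

Analysis:
Allowed set {0,1,3}
R = {0,1}
  0: ✓
  1: ✓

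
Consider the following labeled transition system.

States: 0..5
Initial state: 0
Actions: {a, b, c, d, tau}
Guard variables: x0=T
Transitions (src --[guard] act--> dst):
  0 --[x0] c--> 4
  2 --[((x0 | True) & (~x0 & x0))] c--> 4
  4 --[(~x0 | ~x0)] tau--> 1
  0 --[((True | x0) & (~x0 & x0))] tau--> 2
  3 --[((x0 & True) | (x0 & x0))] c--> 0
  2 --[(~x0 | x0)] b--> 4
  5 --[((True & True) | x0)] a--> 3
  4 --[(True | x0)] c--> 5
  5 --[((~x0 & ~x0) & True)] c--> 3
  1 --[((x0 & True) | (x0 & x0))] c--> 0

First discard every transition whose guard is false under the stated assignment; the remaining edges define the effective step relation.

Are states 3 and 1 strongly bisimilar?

Answer: BISIMILAR

Trace:
Compute ~ classes (split until stable):
  P[0] = {{0,1,2,3,4,5}}
  P[1] = {{0,1,3,4},{2},{5}}
  P[2] = {{0,1,3},{2},{4},{5}}
  P[3] = {{0},{1,3},{2},{4},{5}}
stable after 4 split(s): 5 block(s)
[3]={1,3}  [1]={1,3}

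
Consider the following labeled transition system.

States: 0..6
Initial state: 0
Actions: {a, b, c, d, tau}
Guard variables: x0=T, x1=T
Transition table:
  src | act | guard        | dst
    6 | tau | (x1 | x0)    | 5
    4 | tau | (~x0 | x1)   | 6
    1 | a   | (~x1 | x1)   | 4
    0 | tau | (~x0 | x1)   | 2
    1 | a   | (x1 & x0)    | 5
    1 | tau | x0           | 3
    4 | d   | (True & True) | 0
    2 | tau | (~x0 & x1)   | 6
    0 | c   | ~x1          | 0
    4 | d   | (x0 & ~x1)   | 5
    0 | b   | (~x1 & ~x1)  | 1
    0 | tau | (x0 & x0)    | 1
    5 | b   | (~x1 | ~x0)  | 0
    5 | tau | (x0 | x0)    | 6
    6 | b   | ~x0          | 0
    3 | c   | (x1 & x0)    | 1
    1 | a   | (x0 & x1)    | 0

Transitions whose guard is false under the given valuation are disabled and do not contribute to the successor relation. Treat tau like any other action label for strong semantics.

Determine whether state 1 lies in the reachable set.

Guard filter leaves 11 enabled edge(s).
Layer 0: {0}
Layer 1: {1,2}  now seen {0,1,2}
Layer 2: {3,4,5}  now seen {0,1,2,3,4,5}
Layer 3: {6}  now seen {0,1,2,3,4,5,6}
R = {0,1,2,3,4,5,6}
witness 1: tau

Answer: REACHABLE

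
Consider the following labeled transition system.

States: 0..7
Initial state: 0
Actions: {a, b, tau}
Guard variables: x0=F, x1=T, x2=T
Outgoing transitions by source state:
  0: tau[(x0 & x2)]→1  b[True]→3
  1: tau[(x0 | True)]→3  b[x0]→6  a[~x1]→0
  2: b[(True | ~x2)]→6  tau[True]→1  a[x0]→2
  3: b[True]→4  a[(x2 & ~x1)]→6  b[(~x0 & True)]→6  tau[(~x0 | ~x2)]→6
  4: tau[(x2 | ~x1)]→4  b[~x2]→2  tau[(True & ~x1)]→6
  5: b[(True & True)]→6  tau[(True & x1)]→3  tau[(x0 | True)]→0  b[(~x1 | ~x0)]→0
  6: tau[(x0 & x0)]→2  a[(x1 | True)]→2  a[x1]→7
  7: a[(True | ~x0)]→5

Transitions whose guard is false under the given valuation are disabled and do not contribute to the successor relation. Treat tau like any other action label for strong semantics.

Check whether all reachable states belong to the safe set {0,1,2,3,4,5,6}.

Answer: INVARIANT VIOLATED at state 7

Working:
Allowed set {0,1,2,3,4,5,6}
Reachable = {0,1,2,3,4,5,6,7}
  0: ok
  1: ok
  2: ok
  3: ok
  4: ok
  5: ok
  6: ok
  7: VIOLATES
witness against invariant: b·b·a → 7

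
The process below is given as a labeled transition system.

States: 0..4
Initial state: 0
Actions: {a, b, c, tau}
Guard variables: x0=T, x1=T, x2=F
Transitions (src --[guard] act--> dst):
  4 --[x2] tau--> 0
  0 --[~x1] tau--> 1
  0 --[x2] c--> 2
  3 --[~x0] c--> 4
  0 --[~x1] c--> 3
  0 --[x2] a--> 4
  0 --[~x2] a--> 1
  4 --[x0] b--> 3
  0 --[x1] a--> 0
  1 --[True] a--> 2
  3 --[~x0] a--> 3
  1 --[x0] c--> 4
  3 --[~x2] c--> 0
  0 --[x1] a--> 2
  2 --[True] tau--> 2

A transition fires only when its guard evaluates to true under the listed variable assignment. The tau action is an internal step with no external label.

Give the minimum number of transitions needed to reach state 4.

Answer: 2

Analysis:
BFS to 4:
  depth 0: {0}
  depth 1: {1,2}
  depth 2: {4}
first hit 4 at d=2 via a·c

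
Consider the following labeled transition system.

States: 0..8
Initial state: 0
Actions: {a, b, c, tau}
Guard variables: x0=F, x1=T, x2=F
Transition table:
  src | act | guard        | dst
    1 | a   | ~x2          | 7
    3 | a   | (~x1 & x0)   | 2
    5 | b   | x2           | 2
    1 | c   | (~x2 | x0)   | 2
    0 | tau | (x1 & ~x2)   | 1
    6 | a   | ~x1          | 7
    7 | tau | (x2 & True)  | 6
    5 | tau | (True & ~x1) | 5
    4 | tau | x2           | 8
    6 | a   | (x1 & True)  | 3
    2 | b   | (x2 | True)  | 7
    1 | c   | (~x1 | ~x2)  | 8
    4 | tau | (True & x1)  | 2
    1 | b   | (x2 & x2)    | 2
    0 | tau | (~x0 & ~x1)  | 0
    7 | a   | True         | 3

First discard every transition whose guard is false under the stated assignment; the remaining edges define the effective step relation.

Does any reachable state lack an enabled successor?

Answer: DEADLOCK at state 3

Trace:
R = {0,1,2,3,7,8}
  0: tau→1  [1 out]
  1: a→7  c→2  c→8  [3 out]
  2: b→7  [1 out]
  3: ∅  [STUCK]
  7: a→3  [1 out]
  8: ∅  [STUCK]
witness 3: tau·a·a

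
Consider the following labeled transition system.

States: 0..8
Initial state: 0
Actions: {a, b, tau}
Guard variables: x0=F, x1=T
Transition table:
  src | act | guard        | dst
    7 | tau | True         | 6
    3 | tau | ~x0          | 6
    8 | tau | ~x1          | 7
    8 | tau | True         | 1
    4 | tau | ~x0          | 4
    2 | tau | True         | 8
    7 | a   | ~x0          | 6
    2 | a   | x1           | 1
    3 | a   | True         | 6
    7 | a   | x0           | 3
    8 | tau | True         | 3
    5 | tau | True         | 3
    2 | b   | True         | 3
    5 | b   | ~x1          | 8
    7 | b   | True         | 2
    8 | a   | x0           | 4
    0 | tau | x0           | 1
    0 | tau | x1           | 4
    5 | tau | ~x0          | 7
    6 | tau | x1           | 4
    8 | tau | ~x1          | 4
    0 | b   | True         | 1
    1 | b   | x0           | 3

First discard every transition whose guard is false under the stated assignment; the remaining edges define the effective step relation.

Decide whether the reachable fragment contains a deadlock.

R = {0,1,4}
  0: b→1  tau→4  [2 exit(s)]
  1: ∅  [STUCK]
  4: tau→4  [1 exit(s)]
Path to 1: b

Answer: DEADLOCK at state 1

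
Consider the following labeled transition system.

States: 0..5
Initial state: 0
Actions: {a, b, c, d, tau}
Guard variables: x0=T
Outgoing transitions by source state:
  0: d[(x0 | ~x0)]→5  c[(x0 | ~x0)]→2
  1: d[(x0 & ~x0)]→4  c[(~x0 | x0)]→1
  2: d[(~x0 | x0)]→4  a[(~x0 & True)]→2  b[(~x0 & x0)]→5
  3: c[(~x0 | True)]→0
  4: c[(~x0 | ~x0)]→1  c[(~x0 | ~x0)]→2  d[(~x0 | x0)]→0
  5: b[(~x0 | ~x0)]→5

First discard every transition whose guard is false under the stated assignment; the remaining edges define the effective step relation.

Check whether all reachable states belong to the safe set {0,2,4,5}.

Safe = {0,2,4,5}
Reachable = {0,2,4,5}
  0: safe
  2: safe
  4: safe
  5: safe

Answer: INVARIANT HOLDS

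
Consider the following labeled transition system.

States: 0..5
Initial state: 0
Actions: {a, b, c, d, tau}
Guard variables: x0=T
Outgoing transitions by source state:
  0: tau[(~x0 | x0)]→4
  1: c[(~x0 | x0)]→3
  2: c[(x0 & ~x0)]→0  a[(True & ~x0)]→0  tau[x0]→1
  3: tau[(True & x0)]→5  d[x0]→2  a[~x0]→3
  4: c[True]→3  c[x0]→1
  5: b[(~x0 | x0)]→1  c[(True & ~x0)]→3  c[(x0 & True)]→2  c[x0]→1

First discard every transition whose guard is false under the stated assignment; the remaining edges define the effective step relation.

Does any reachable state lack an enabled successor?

Answer: DEADLOCK-FREE

Working:
Reachable = {0,1,2,3,4,5}
  0: tau→4  [deg 1]
  1: c→3  [deg 1]
  2: tau→1  [deg 1]
  3: d→2  tau→5  [deg 2]
  4: c→1  c→3  [deg 2]
  5: b→1  c→1  c→2  [deg 3]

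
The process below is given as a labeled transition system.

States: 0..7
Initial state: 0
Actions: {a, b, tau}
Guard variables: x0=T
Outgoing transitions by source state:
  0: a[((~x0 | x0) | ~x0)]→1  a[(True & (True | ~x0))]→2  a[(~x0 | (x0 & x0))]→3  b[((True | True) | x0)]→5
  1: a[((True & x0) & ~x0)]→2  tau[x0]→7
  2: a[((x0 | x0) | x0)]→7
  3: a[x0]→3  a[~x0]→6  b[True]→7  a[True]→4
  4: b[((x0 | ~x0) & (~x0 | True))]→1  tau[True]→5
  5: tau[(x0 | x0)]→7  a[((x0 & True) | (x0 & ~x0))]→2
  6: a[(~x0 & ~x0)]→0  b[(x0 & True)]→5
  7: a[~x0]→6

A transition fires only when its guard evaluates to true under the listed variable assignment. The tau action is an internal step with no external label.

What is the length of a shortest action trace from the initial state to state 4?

Answer: 2

Analysis:
BFS to 4:
  Layer 0: {0}
  Layer 1: {1,2,3,5}
  Layer 2: {4,7}
depth(4)=2, e.g. a·a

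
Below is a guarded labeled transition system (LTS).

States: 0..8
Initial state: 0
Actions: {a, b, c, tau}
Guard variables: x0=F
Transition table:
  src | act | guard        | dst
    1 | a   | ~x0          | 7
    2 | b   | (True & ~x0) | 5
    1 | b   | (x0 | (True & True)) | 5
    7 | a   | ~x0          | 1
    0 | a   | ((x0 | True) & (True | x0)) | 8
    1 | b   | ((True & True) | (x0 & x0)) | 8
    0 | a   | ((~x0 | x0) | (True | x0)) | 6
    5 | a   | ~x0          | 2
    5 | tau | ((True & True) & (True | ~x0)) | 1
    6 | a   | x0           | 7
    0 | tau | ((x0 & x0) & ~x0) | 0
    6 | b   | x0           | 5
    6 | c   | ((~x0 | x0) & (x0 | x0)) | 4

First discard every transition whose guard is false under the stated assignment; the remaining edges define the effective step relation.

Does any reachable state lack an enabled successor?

Reach set: {0,6,8}
  0: a→6  a→8  [2 out]
  6: ∅  [STUCK]
  8: ∅  [STUCK]
Path to 6: a

Answer: DEADLOCK at state 6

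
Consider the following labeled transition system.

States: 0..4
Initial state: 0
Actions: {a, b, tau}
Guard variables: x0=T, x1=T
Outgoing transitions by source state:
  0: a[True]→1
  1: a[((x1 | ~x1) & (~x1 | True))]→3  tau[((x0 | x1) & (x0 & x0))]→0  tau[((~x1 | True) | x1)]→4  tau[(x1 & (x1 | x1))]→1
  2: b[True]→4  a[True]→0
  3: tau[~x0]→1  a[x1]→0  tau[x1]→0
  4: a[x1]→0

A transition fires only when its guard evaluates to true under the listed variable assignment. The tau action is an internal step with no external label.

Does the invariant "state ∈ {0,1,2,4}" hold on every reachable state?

Allowed set {0,1,2,4}
Reach set: {0,1,3,4}
  0: safe
  1: safe
  3: VIOLATES
  4: safe
counterexample path to 3: a·a

Answer: INVARIANT VIOLATED at state 3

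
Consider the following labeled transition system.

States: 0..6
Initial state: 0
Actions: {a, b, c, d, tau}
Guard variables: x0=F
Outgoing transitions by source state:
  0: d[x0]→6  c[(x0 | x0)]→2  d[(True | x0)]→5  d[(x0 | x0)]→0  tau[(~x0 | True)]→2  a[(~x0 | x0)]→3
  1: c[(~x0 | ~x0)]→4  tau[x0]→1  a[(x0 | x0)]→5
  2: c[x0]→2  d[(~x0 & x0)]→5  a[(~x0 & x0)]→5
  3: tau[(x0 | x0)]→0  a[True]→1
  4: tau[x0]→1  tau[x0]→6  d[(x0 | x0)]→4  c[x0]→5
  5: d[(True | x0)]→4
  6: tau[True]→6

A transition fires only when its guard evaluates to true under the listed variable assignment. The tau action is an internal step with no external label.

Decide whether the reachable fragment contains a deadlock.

Reach set: {0,1,2,3,4,5}
  0: a→3  d→5  tau→2  [3 out]
  1: c→4  [1 out]
  2: ∅  [STUCK]
  3: a→1  [1 out]
  4: ∅  [STUCK]
  5: d→4  [1 out]
Path to 2: tau

Answer: DEADLOCK at state 2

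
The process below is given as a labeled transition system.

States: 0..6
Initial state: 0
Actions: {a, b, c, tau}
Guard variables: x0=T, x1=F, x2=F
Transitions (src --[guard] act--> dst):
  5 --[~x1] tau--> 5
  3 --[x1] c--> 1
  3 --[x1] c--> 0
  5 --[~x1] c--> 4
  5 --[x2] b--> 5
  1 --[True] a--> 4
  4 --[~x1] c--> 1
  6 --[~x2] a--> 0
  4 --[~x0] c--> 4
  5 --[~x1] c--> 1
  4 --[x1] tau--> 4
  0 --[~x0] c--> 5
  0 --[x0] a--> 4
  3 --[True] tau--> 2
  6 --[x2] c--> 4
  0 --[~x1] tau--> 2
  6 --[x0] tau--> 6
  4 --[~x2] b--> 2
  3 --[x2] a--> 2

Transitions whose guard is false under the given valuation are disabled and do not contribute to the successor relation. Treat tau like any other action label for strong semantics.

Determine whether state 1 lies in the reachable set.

After dropping false guards: 11 live edges.
Layer 0: {0}
Layer 1: {2,4}  now seen {0,2,4}
Layer 2: {1}  now seen {0,1,2,4}
R = {0,1,2,4}
witness 1: a·c

Answer: REACHABLE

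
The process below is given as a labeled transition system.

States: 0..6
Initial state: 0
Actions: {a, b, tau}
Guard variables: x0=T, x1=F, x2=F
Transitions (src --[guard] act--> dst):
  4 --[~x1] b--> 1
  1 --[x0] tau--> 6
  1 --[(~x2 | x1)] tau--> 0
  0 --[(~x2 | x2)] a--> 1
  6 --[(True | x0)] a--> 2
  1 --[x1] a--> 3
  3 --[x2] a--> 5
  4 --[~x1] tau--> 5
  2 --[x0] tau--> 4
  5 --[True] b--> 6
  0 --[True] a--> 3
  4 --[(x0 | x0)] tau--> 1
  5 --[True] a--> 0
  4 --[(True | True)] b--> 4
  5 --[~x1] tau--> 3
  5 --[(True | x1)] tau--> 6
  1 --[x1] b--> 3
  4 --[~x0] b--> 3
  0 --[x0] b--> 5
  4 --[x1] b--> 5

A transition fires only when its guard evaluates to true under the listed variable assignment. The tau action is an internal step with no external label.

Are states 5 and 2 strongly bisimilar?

Answer: NOT BISIMILAR

Working:
Bisimulation quotient by refinement:
  round 0: {{0,1,2,3,4,5,6}}
  round 1: {{0},{1,2},{3},{4},{5},{6}}
  round 2: {{0},{1},{2},{3},{4},{5},{6}}
stable after 3 split(s): 7 block(s)
class of 5: {5}; class of 2: {2}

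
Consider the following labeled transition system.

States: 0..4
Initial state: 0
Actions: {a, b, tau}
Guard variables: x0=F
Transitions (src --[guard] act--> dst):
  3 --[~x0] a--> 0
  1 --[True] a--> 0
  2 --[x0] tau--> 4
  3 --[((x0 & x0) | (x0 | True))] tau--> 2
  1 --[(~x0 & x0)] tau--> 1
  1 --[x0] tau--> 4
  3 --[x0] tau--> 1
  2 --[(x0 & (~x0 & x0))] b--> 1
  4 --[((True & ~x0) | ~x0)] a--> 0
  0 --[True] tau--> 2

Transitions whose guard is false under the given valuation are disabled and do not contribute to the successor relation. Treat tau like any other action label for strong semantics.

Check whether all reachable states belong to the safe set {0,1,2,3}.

Answer: INVARIANT HOLDS

Analysis:
Allowed set {0,1,2,3}
Reach set: {0,2}
  0: safe
  2: safe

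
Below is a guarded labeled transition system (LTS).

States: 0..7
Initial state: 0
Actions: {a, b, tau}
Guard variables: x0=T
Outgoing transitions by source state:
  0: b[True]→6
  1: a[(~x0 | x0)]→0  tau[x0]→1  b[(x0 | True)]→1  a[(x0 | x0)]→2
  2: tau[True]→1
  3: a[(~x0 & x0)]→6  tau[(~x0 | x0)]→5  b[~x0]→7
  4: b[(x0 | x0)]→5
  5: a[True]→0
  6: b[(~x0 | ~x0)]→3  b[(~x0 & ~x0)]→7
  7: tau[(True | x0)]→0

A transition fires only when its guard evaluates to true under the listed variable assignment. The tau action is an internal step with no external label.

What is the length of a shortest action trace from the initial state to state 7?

Answer: UNREACHABLE

Working:
BFS to 7:
  depth 0: {0}
  depth 1: {6}
7 never appears.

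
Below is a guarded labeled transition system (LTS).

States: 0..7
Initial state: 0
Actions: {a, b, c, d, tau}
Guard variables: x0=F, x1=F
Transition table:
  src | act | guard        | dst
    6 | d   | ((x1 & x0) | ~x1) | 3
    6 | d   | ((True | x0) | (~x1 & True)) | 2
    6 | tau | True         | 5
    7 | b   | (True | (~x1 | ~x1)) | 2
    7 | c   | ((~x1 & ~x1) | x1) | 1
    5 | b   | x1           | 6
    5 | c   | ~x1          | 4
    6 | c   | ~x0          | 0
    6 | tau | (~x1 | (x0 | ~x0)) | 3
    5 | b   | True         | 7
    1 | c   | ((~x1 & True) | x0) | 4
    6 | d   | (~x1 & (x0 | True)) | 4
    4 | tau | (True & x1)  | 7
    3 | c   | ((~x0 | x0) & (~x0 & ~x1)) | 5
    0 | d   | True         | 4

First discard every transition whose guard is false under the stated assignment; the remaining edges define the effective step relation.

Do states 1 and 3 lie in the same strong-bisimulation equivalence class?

Bisimulation quotient by refinement:
  P[0] = {{0,1,2,3,4,5,6,7}}
  P[1] = {{0},{1,3},{2,4},{5,7},{6}}
  P[2] = {{0},{1},{2,4},{3},{5},{6},{7}}
stable after 3 split(s): 7 block(s)
1∈{1}, 3∈{3}

Answer: NOT BISIMILAR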